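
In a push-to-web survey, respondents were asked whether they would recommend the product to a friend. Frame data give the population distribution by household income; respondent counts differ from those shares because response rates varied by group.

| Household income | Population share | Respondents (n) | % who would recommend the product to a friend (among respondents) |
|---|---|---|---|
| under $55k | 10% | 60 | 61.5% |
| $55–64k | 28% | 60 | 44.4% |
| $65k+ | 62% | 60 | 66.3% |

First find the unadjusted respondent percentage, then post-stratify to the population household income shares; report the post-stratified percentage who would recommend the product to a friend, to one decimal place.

59.7%

Without adjustment, the pooled respondent share is:
  (60/180)×61.5 + (60/180)×44.4 + (60/180)×66.3 = 57.4%
Reweighting by population household income shares:
  0.1×61.5 + 0.28×44.4 + 0.62×66.3 = 59.688%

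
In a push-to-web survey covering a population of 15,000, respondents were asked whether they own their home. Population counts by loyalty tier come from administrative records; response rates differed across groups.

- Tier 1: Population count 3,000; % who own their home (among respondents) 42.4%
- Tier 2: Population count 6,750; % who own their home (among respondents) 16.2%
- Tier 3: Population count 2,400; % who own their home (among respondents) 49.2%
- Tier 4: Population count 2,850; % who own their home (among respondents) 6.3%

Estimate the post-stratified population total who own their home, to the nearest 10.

3,730

Each cell contributes its population count × the respondent rate:
  Tier 1: 3,000 × 42.4% = 1272
  Tier 2: 6,750 × 16.2% = 1093.5
  Tier 3: 2,400 × 49.2% = 1180.8
  Tier 4: 2,850 × 6.3% = 179.55
Estimated total = 3725.85 → 3,730.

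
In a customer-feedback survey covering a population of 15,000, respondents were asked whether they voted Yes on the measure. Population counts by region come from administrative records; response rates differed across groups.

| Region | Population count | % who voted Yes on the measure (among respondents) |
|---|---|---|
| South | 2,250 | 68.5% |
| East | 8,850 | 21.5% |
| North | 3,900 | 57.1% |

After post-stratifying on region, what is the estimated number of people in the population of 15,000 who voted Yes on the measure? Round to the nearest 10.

5,670

Each cell contributes its population count × the respondent rate:
  South: 2,250 × 68.5% = 1541.25
  East: 8,850 × 21.5% = 1902.75
  North: 3,900 × 57.1% = 2226.9
Estimated total = 5670.9 → 5,670.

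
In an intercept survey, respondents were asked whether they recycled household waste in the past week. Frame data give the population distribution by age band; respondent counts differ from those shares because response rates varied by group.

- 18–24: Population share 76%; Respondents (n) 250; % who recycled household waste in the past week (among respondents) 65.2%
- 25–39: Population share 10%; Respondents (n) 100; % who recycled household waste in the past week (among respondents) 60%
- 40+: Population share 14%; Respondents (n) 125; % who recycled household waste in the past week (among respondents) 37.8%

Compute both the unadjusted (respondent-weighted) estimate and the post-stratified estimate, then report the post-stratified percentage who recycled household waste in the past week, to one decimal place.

60.8%

Naive respondent-only estimate (weights = respondent counts):
  (250/475)×65.2 + (100/475)×60 + (125/475)×37.8 = 56.8947%
Reweighting by population age band shares:
  0.76×65.2 + 0.1×60 + 0.14×37.8 = 60.844%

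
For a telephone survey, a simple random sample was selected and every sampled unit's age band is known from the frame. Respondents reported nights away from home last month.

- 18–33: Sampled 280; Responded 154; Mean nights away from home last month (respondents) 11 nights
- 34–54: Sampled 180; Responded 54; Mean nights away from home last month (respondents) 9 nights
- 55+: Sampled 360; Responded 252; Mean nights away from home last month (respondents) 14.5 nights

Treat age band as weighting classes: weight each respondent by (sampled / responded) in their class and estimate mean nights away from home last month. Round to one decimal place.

12.1

Response rates by class: 18–33 154/280 = 55%, 34–54 54/180 = 30%, 55+ 252/360 = 70%.
With weight = n_sampled/n_responded per class, the weighted class total is n_sampled:
  18–33: 280 × 11 = 3080
  34–54: 180 × 9 = 1620
  55+: 360 × 14.5 = 5220
Adjusted estimate = 9920 / 820 = 12.0976 → 12.1.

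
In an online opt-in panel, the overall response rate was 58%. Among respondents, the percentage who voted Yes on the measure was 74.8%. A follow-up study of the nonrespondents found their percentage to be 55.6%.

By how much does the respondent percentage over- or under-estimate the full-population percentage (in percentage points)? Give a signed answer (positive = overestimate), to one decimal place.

+8.1 percentage points

Nonresponse fraction = 1 − 0.58 = 0.42.
Bias = (nonresponse fraction) × (respondent percentage − nonrespondent percentage)
     = 0.42 × (74.8 − 55.6) = 0.42 × 19.2 = 8.064.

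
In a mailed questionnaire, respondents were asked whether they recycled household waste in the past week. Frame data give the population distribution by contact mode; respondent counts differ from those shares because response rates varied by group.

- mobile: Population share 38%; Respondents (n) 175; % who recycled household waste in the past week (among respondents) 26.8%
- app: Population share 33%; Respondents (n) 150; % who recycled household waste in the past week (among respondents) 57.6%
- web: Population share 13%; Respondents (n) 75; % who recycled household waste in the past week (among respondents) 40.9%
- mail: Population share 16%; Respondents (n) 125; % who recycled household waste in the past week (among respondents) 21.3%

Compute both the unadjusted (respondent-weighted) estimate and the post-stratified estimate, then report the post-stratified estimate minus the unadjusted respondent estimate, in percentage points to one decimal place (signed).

+1.6 percentage points

Without adjustment, the pooled respondent share is:
  (175/525)×26.8 + (150/525)×57.6 + (75/525)×40.9 + (125/525)×21.3 = 36.3048%
Post-stratifying to population shares instead:
  0.38×26.8 + 0.33×57.6 + 0.13×40.9 + 0.16×21.3 = 37.917%
Difference = 37.917 − 36.3048 = 1.6122 pp.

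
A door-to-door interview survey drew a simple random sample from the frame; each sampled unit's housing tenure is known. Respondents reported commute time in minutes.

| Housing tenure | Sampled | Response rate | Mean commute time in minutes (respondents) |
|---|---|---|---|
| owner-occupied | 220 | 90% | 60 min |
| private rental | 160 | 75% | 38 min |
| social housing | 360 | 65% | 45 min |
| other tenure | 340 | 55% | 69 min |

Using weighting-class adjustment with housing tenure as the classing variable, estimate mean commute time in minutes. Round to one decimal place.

54.6

With weight = n_sampled/n_responded per class, the weighted class total is n_sampled:
  owner-occupied: 220 × 60 = 13,200
  private rental: 160 × 38 = 6080
  social housing: 360 × 45 = 16,200
  other tenure: 340 × 69 = 23,460
Adjusted estimate = 58,940 / 1,080 = 54.5741 → 54.6.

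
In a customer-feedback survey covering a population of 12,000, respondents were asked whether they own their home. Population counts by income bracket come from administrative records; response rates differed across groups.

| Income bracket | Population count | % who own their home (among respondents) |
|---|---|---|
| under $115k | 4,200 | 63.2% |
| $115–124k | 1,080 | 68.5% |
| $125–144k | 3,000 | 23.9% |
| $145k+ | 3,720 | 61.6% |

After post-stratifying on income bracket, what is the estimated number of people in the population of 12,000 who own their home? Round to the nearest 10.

Each cell contributes its population count × the respondent rate:
  under $115k: 4,200 × 63.2% = 2654.4
  $115–124k: 1,080 × 68.5% = 739.8
  $125–144k: 3,000 × 23.9% = 717
  $145k+: 3,720 × 61.6% = 2291.52
Estimated total = 6402.72 → 6,400.

6,400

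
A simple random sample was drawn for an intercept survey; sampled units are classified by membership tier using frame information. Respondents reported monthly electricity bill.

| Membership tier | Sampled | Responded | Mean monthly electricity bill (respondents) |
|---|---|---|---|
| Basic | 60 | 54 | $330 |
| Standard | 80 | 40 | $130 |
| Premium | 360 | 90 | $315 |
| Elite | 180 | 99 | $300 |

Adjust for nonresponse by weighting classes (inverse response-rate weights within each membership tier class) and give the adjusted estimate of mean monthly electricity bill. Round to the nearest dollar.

$291

Class response rates: Basic 54/60 = 90%, Standard 40/80 = 50%, Premium 90/360 = 25%, Elite 99/180 = 55%.
With weight = n_sampled/n_responded per class, the weighted class total is n_sampled:
  Basic: 60 × 330 = 19,800
  Standard: 80 × 130 = 10,400
  Premium: 360 × 315 = 113,400
  Elite: 180 × 300 = 54,000
Adjusted estimate = 197,600 / 680 = 290.588 → $291.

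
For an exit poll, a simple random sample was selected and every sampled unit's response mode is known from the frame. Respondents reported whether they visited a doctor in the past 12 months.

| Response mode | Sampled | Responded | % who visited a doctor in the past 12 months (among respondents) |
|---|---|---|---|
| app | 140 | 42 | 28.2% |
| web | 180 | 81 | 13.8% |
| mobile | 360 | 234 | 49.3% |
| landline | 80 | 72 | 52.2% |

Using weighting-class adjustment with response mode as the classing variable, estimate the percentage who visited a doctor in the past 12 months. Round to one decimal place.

Class response rates: app 42/140 = 30%, web 81/180 = 45%, mobile 234/360 = 65%, landline 72/80 = 90%.
Inverse-response-rate weighting restores each class to its sampled count, so class totals weight by n_sampled:
  app: 140 × 28.2 = 3948
  web: 180 × 13.8 = 2484
  mobile: 360 × 49.3 = 17,748
  landline: 80 × 52.2 = 4176
Adjusted estimate = 28,356 / 760 = 37.3105 → 37.3%.

37.3%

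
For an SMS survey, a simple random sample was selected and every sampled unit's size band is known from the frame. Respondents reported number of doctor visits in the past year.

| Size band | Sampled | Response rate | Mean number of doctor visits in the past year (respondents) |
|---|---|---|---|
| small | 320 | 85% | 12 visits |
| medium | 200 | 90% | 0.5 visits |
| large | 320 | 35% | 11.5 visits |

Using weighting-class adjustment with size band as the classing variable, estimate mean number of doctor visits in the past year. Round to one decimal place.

Each respondent's weight = sampled/responded in their class; summing within a class gives n_sampled, so:
  small: 320 × 12 = 3840
  medium: 200 × 0.5 = 100
  large: 320 × 11.5 = 3680
Adjusted estimate = 7620 / 840 = 9.07143 → 9.1.

9.1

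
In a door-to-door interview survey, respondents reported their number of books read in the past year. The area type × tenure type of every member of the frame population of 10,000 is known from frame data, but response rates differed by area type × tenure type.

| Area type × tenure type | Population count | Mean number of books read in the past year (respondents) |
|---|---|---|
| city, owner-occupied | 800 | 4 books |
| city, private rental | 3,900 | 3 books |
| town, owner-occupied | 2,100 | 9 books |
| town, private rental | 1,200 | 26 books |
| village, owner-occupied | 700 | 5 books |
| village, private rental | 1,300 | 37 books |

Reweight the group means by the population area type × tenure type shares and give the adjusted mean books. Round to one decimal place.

Post-stratification weights by population share, not respondent share:
  city, owner-occupied: (800/10,000) × 4 = 0.32
  city, private rental: (3,900/10,000) × 3 = 1.17
  town, owner-occupied: (2,100/10,000) × 9 = 1.89
  town, private rental: (1,200/10,000) × 26 = 3.12
  village, owner-occupied: (700/10,000) × 5 = 0.35
  village, private rental: (1,300/10,000) × 37 = 4.81
Post-stratified estimate = 11.66 → 11.7.

11.7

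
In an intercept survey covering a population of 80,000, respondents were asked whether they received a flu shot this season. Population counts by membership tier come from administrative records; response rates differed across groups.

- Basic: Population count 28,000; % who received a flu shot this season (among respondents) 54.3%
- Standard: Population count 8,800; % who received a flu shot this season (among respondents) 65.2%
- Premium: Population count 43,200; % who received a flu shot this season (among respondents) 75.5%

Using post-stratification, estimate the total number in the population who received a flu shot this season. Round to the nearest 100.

Apply each group's respondent rate to its population count:
  Basic: 28,000 × 54.3% = 15,204
  Standard: 8,800 × 65.2% = 5737.6
  Premium: 43,200 × 75.5% = 32,616
Estimated total = 53557.6 → 53,600.

53,600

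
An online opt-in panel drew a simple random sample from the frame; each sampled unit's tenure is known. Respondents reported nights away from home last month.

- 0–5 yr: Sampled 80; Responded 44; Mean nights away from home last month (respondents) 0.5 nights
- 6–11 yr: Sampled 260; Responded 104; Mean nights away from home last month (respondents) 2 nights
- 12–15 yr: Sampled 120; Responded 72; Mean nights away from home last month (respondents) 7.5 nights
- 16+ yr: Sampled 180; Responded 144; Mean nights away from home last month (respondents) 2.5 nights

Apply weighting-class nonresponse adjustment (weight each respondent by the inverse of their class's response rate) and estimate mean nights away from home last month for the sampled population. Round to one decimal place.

3.0

Response rates by class: 0–5 yr 44/80 = 55%, 6–11 yr 104/260 = 40%, 12–15 yr 72/120 = 60%, 16+ yr 144/180 = 80%.
Inverse-response-rate weighting restores each class to its sampled count, so class totals weight by n_sampled:
  0–5 yr: 80 × 0.5 = 40
  6–11 yr: 260 × 2 = 520
  12–15 yr: 120 × 7.5 = 900
  16+ yr: 180 × 2.5 = 450
Adjusted estimate = 1910 / 640 = 2.98438 → 3.0.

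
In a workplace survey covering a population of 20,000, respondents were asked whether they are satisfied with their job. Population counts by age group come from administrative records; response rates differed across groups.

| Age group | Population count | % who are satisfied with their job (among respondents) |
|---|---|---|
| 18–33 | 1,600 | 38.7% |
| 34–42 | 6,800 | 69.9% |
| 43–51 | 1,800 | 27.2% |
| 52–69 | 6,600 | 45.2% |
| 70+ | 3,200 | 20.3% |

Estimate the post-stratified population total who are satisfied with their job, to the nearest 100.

Apply each group's respondent rate to its population count:
  18–33: 1,600 × 38.7% = 619.2
  34–42: 6,800 × 69.9% = 4753.2
  43–51: 1,800 × 27.2% = 489.6
  52–69: 6,600 × 45.2% = 2983.2
  70+: 3,200 × 20.3% = 649.6
Estimated total = 9494.8 → 9,500.

9,500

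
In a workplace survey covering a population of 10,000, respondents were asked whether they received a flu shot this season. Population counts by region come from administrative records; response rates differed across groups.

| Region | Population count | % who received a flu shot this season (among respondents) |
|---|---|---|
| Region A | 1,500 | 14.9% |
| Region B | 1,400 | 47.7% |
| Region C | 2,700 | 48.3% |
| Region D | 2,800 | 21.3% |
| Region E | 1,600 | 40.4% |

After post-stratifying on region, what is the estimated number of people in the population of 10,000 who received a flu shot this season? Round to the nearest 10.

3,440

Apply each group's respondent rate to its population count:
  Region A: 1,500 × 14.9% = 223.5
  Region B: 1,400 × 47.7% = 667.8
  Region C: 2,700 × 48.3% = 1304.1
  Region D: 2,800 × 21.3% = 596.4
  Region E: 1,600 × 40.4% = 646.4
Estimated total = 3438.2 → 3,440.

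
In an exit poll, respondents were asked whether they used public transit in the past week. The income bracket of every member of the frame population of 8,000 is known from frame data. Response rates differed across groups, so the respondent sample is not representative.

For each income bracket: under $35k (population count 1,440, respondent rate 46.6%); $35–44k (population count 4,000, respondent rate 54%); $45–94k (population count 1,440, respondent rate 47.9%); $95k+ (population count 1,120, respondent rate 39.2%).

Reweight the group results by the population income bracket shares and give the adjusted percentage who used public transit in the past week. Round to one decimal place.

Weight each group's respondent value by its population share:
  under $35k: (1,440/8,000) × 46.6 = 8.388
  $35–44k: (4,000/8,000) × 54 = 27
  $45–94k: (1,440/8,000) × 47.9 = 8.622
  $95k+: (1,120/8,000) × 39.2 = 5.488
Post-stratified estimate = 49.498 → 49.5%.

49.5%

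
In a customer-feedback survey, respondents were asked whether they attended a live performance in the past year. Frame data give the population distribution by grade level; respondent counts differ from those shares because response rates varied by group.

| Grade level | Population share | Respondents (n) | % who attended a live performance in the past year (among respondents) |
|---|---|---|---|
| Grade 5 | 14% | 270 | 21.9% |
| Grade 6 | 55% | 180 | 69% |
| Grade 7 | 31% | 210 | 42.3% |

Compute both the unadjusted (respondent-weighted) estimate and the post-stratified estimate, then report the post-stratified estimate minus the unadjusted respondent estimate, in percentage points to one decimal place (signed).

Without adjustment, the pooled respondent share is:
  (270/660)×21.9 + (180/660)×69 + (210/660)×42.3 = 41.2364%
Post-stratified estimate weights by population shares:
  0.14×21.9 + 0.55×69 + 0.31×42.3 = 54.129%
Difference = 54.129 − 41.2364 = 12.8926 pp.

+12.9 percentage points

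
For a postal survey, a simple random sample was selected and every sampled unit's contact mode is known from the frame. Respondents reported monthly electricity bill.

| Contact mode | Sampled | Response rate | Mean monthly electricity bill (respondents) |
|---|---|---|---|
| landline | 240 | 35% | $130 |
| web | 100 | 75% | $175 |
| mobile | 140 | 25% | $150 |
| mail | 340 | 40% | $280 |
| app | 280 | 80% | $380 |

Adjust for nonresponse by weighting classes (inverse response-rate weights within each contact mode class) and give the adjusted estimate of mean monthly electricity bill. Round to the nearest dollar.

Each respondent's weight = sampled/responded in their class; summing within a class gives n_sampled, so:
  landline: 240 × 130 = 31,200
  web: 100 × 175 = 17,500
  mobile: 140 × 150 = 21,000
  mail: 340 × 280 = 95,200
  app: 280 × 380 = 106,400
Adjusted estimate = 271,300 / 1,100 = 246.636 → $247.

$247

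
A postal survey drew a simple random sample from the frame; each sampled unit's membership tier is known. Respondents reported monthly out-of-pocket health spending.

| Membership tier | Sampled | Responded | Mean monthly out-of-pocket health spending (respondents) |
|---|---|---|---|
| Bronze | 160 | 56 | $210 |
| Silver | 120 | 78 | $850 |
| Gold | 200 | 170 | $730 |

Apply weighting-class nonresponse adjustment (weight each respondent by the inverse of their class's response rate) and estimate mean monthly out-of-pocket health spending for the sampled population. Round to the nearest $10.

$590

Response rates by class: Bronze 56/160 = 35%, Silver 78/120 = 65%, Gold 170/200 = 85%.
Weighting each respondent by the inverse class response rate inflates each class back to its sampled size, so the class weight is n_sampled:
  Bronze: 160 × 210 = 33,600
  Silver: 120 × 850 = 102,000
  Gold: 200 × 730 = 146,000
Adjusted estimate = 281,600 / 480 = 586.667 → $590.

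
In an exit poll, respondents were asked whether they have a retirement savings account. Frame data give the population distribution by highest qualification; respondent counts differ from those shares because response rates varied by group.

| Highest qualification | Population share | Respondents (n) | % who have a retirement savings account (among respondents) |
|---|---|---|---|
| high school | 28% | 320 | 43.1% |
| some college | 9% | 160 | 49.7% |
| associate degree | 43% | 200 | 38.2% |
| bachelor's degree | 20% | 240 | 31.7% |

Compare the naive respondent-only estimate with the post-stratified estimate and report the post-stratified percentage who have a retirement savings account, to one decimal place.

Unadjusted (pooled respondent) estimate weights by respondent counts:
  (320/920)×43.1 + (160/920)×49.7 + (200/920)×38.2 + (240/920)×31.7 = 40.2087%
Reweighting by population highest qualification shares:
  0.28×43.1 + 0.09×49.7 + 0.43×38.2 + 0.2×31.7 = 39.307%

39.3%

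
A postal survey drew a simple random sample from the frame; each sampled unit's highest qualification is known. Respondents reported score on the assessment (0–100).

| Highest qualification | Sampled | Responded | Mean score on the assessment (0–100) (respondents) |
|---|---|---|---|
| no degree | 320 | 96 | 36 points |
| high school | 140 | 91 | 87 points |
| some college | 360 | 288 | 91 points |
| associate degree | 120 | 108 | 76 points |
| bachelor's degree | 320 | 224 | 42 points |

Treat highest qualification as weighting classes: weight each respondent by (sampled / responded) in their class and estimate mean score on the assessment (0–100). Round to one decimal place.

62.7

Class response rates: no degree 96/320 = 30%, high school 91/140 = 65%, some college 288/360 = 80%, associate degree 108/120 = 90%, bachelor's degree 224/320 = 70%.
With weight = n_sampled/n_responded per class, the weighted class total is n_sampled:
  no degree: 320 × 36 = 11,520
  high school: 140 × 87 = 12,180
  some college: 360 × 91 = 32,760
  associate degree: 120 × 76 = 9120
  bachelor's degree: 320 × 42 = 13,440
Adjusted estimate = 79,020 / 1,260 = 62.7143 → 62.7.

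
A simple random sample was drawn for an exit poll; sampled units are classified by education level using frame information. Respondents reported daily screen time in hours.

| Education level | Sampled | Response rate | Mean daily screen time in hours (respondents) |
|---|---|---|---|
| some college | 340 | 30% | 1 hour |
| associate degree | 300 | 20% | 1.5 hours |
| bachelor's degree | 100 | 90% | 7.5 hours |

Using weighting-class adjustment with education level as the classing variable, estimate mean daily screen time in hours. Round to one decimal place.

2.1

Inverse-response-rate weighting restores each class to its sampled count, so class totals weight by n_sampled:
  some college: 340 × 1 = 340
  associate degree: 300 × 1.5 = 450
  bachelor's degree: 100 × 7.5 = 750
Adjusted estimate = 1540 / 740 = 2.08108 → 2.1.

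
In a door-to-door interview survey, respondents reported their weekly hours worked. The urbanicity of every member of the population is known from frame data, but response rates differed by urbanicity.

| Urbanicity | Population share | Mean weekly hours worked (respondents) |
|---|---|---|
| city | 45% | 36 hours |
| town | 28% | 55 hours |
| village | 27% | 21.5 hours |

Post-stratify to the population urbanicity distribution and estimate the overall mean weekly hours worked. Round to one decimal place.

Reweight to the known urbanicity distribution:
  city: 0.45 × 36 = 16.2
  town: 0.28 × 55 = 15.4
  village: 0.27 × 21.5 = 5.805
Post-stratified estimate = 37.405 → 37.4.

37.4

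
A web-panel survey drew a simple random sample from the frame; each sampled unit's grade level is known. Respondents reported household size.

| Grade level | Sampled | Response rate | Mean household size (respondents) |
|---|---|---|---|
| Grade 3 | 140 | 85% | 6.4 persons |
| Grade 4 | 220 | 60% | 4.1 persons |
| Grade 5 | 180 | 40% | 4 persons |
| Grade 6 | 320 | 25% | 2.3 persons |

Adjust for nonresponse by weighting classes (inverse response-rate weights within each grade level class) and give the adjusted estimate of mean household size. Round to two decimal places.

3.78

Inverse-response-rate weighting restores each class to its sampled count, so class totals weight by n_sampled:
  Grade 3: 140 × 6.4 = 896
  Grade 4: 220 × 4.1 = 902
  Grade 5: 180 × 4 = 720
  Grade 6: 320 × 2.3 = 736
Adjusted estimate = 3254 / 860 = 3.78372 → 3.78.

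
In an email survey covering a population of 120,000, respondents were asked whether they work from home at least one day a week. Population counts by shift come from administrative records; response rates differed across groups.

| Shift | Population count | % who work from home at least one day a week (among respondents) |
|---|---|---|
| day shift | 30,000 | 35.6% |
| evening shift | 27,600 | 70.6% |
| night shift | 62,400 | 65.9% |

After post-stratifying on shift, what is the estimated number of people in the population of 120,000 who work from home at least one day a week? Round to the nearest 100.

Estimated count per cell = population count × respondent percentage:
  day shift: 30,000 × 35.6% = 10,680
  evening shift: 27,600 × 70.6% = 19485.6
  night shift: 62,400 × 65.9% = 41121.6
Estimated total = 71287.2 → 71,300.

71,300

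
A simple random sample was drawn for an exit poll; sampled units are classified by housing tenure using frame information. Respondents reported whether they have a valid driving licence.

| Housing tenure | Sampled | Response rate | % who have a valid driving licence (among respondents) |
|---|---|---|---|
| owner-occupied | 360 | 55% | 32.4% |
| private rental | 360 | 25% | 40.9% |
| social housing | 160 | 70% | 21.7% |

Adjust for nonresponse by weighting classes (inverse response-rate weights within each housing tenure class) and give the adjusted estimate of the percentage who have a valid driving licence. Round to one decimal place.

With weight = n_sampled/n_responded per class, the weighted class total is n_sampled:
  owner-occupied: 360 × 32.4 = 11,664
  private rental: 360 × 40.9 = 14,724
  social housing: 160 × 21.7 = 3472
Adjusted estimate = 29,860 / 880 = 33.9318 → 33.9%.

33.9%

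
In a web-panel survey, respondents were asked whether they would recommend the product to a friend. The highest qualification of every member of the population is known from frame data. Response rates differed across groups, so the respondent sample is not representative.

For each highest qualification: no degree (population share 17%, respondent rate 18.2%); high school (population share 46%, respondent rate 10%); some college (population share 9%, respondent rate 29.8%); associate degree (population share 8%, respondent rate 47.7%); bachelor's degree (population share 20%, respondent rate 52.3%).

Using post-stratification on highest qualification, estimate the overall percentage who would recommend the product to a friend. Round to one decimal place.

Each cell contributes population-share × respondent value:
  no degree: 0.17 × 18.2 = 3.094
  high school: 0.46 × 10 = 4.6
  some college: 0.09 × 29.8 = 2.682
  associate degree: 0.08 × 47.7 = 3.816
  bachelor's degree: 0.2 × 52.3 = 10.46
Post-stratified estimate = 24.652 → 24.7%.

24.7%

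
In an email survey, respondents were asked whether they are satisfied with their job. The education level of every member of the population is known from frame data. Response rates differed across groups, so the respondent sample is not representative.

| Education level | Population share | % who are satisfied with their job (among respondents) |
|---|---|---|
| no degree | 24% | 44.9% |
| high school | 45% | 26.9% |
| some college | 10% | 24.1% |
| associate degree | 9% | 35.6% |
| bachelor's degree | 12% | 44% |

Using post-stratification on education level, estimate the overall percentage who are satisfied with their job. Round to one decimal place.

Each cell contributes population-share × respondent value:
  no degree: 0.24 × 44.9 = 10.776
  high school: 0.45 × 26.9 = 12.105
  some college: 0.1 × 24.1 = 2.41
  associate degree: 0.09 × 35.6 = 3.204
  bachelor's degree: 0.12 × 44 = 5.28
Post-stratified estimate = 33.775 → 33.8%.

33.8%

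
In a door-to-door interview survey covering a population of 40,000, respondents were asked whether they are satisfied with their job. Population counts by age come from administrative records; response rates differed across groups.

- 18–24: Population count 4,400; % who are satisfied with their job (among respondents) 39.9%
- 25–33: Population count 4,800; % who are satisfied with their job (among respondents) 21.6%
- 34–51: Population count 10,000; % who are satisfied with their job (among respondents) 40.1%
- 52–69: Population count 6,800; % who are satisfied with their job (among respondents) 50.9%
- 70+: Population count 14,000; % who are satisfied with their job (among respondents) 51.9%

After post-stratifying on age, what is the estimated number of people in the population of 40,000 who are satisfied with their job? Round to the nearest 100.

17,500

Each cell contributes its population count × the respondent rate:
  18–24: 4,400 × 39.9% = 1755.6
  25–33: 4,800 × 21.6% = 1036.8
  34–51: 10,000 × 40.1% = 4010
  52–69: 6,800 × 50.9% = 3461.2
  70+: 14,000 × 51.9% = 7266
Estimated total = 17529.6 → 17,500.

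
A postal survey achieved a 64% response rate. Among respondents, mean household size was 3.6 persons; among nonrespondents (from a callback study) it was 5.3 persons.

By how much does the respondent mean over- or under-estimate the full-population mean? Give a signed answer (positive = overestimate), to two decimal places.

Nonresponse fraction = 1 − 0.64 = 0.36.
Bias = (nonresponse fraction) × (respondent mean − nonrespondent mean)
     = 0.36 × (3.6 − 5.3) = 0.36 × -1.7 = -0.612.

-0.61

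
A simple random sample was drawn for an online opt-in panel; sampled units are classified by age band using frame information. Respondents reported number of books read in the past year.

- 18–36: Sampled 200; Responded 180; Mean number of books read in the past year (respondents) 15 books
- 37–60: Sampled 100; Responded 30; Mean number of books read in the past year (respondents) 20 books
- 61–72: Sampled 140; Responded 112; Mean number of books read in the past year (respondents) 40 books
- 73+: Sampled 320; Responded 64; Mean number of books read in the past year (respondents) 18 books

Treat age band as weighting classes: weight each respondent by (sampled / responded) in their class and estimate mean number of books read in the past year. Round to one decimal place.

21.5

Response rates by class: 18–36 180/200 = 90%, 37–60 30/100 = 30%, 61–72 112/140 = 80%, 73+ 64/320 = 20%.
Inverse-response-rate weighting restores each class to its sampled count, so class totals weight by n_sampled:
  18–36: 200 × 15 = 3000
  37–60: 100 × 20 = 2000
  61–72: 140 × 40 = 5600
  73+: 320 × 18 = 5760
Adjusted estimate = 16,360 / 760 = 21.5263 → 21.5.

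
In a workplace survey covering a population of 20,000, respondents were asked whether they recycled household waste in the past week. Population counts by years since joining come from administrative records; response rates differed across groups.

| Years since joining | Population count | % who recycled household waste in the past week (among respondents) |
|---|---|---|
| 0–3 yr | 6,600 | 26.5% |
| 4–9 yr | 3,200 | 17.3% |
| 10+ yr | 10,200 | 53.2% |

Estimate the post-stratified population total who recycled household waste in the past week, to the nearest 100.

7,700

Apply each group's respondent rate to its population count:
  0–3 yr: 6,600 × 26.5% = 1749
  4–9 yr: 3,200 × 17.3% = 553.6
  10+ yr: 10,200 × 53.2% = 5426.4
Estimated total = 7729 → 7,700.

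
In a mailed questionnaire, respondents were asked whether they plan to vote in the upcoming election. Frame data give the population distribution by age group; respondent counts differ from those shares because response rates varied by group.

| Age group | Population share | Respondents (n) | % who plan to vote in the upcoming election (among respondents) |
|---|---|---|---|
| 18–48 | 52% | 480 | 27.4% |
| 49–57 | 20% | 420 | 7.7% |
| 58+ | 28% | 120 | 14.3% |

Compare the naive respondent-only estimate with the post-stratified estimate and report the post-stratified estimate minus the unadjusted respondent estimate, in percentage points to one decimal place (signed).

Unadjusted (pooled respondent) estimate weights by respondent counts:
  (480/1020)×27.4 + (420/1020)×7.7 + (120/1020)×14.3 = 17.7471%
Reweighting by population age group shares:
  0.52×27.4 + 0.2×7.7 + 0.28×14.3 = 19.792%
Difference = 19.792 − 17.7471 = 2.0449 pp.

+2.0 percentage points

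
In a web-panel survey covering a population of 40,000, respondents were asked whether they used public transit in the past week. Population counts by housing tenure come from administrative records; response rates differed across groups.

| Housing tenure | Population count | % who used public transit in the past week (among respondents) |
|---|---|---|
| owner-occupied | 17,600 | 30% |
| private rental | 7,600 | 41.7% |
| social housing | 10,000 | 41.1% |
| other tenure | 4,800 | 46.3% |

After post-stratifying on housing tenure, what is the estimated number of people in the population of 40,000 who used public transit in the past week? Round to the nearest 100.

14,800

Apply each group's respondent rate to its population count:
  owner-occupied: 17,600 × 30% = 5280
  private rental: 7,600 × 41.7% = 3169.2
  social housing: 10,000 × 41.1% = 4110
  other tenure: 4,800 × 46.3% = 2222.4
Estimated total = 14781.6 → 14,800.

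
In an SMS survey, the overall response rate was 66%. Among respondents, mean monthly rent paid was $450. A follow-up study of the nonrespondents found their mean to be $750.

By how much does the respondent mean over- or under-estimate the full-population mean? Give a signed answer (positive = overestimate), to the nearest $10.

Nonresponse fraction = 1 − 0.66 = 0.34.
Bias = (nonresponse fraction) × (respondent mean − nonrespondent mean)
     = 0.34 × (450 − 750) = 0.34 × -300 = -102.

-$100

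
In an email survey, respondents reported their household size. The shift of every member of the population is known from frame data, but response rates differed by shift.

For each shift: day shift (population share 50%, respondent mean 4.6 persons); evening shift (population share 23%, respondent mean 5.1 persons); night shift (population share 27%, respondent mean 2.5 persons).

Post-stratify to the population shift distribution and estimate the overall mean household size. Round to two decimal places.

Post-stratification weights by population share, not respondent share:
  day shift: 0.5 × 4.6 = 2.3
  evening shift: 0.23 × 5.1 = 1.173
  night shift: 0.27 × 2.5 = 0.675
Post-stratified estimate = 4.148 → 4.15.

4.15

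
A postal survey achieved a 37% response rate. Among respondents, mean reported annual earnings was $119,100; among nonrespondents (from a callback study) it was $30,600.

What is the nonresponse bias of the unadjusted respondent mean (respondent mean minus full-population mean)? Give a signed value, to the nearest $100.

Nonresponse fraction = 1 − 0.37 = 0.63.
Bias = (nonresponse fraction) × (respondent mean − nonrespondent mean)
     = 0.63 × (119,100 − 30,600) = 0.63 × 88,500 = 55,755.

+$55,800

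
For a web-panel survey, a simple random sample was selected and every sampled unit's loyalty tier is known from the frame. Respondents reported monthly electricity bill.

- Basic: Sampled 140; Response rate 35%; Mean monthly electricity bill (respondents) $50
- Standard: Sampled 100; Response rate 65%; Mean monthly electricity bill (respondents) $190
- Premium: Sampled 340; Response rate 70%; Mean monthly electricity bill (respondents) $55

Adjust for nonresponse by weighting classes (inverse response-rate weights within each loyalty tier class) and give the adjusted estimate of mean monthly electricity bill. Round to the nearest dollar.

$77

With weight = n_sampled/n_responded per class, the weighted class total is n_sampled:
  Basic: 140 × 50 = 7000
  Standard: 100 × 190 = 19,000
  Premium: 340 × 55 = 18,700
Adjusted estimate = 44,700 / 580 = 77.069 → $77.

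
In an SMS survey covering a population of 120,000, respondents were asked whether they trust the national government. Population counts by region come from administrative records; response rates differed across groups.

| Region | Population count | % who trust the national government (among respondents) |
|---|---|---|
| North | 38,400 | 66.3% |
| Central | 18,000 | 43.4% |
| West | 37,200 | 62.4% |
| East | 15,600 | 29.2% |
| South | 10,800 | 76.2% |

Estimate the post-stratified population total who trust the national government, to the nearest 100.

Each cell contributes its population count × the respondent rate:
  North: 38,400 × 66.3% = 25459.2
  Central: 18,000 × 43.4% = 7812
  West: 37,200 × 62.4% = 23212.8
  East: 15,600 × 29.2% = 4555.2
  South: 10,800 × 76.2% = 8229.6
Estimated total = 69268.8 → 69,300.

69,300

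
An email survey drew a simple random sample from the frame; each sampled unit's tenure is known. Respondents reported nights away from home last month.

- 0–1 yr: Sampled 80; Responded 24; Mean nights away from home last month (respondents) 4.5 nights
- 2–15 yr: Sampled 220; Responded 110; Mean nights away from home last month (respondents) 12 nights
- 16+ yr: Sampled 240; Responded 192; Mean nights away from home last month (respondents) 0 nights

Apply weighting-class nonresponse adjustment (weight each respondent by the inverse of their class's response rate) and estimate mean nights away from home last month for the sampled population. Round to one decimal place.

Response rates by class: 0–1 yr 24/80 = 30%, 2–15 yr 110/220 = 50%, 16+ yr 192/240 = 80%.
With weight = n_sampled/n_responded per class, the weighted class total is n_sampled:
  0–1 yr: 80 × 4.5 = 360
  2–15 yr: 220 × 12 = 2640
  16+ yr: 240 × 0 = 0
Adjusted estimate = 3000 / 540 = 5.55556 → 5.6.

5.6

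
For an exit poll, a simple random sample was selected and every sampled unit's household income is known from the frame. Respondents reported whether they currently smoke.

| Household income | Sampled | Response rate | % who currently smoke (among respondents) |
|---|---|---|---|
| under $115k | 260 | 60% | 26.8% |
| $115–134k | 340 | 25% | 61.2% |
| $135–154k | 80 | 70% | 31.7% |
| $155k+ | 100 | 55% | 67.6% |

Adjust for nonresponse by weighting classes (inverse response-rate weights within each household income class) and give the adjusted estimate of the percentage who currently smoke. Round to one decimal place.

47.5%

Each respondent's weight = sampled/responded in their class; summing within a class gives n_sampled, so:
  under $115k: 260 × 26.8 = 6968
  $115–134k: 340 × 61.2 = 20,808
  $135–154k: 80 × 31.7 = 2536
  $155k+: 100 × 67.6 = 6760
Adjusted estimate = 37,072 / 780 = 47.5282 → 47.5%.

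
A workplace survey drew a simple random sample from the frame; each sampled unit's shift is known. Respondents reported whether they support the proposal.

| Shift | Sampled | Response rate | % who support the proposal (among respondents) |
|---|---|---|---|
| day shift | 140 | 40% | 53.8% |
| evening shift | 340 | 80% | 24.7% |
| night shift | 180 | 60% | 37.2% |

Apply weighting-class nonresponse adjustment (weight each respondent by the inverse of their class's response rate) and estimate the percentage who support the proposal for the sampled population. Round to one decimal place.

Each respondent's weight = sampled/responded in their class; summing within a class gives n_sampled, so:
  day shift: 140 × 53.8 = 7532
  evening shift: 340 × 24.7 = 8398
  night shift: 180 × 37.2 = 6696
Adjusted estimate = 22,626 / 660 = 34.2818 → 34.3%.

34.3%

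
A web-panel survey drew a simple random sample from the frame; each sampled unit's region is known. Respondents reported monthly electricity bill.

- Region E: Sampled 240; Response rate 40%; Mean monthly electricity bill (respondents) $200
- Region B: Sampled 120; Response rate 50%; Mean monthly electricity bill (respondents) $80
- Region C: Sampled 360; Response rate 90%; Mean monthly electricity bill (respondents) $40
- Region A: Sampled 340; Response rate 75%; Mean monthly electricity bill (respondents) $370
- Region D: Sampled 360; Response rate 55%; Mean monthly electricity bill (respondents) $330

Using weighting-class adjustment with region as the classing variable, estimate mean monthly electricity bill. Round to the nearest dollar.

Inverse-response-rate weighting restores each class to its sampled count, so class totals weight by n_sampled:
  Region E: 240 × 200 = 48,000
  Region B: 120 × 80 = 9600
  Region C: 360 × 40 = 14,400
  Region A: 340 × 370 = 125,800
  Region D: 360 × 330 = 118,800
Adjusted estimate = 316,600 / 1,420 = 222.958 → $223.

$223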